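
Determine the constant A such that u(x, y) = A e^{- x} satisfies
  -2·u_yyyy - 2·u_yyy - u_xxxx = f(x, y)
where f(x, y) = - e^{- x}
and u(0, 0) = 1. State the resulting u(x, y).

Answer: u(x, y) = e^{- x}

Derivation:
Substitute the ansatz u = A e^{- x} into the left-hand side.
Derivatives of the ansatz:
  u_yyyy = 0
  u_yyy = 0
  u_xxxx = A e^{- x}
Term by term:
  -2·u_yyyy = 0
  -2·u_yyy = 0
  -u_xxxx = - A e^{- x}
So the left-hand side equals
  - A e^{- x}
This must equal f(x, y) = - e^{- x} identically.
Matching coefficients of the independent functions:
  [e^{- x}]:  - A = -1
Solving: A = 1.
Check against the point condition:
  u(0, 0) = 1  ⟹  A = 1  ✓
Hence u(x, y) = e^{- x}.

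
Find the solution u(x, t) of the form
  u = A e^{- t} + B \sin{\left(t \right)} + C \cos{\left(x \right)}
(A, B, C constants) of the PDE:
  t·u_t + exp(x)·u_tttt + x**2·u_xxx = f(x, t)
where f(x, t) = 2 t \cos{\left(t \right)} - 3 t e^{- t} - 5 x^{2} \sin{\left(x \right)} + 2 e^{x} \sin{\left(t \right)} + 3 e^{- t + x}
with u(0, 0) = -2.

Substitute the ansatz u = A e^{- t} + B \sin{\left(t \right)} + C \cos{\left(x \right)} into the left-hand side.
Derivatives of the ansatz:
  u_t = - A e^{- t} + B \cos{\left(t \right)}
  u_tttt = A e^{- t} + B \sin{\left(t \right)}
  u_xxx = C \sin{\left(x \right)}
Term by term:
  t·u_t = - A t e^{- t} + B t \cos{\left(t \right)}
  exp(x)·u_tttt = A e^{- t} e^{x} + B e^{x} \sin{\left(t \right)}
  x**2·u_xxx = C x^{2} \sin{\left(x \right)}
So the left-hand side equals
  - A t e^{- t} + A e^{- t} e^{x} + B t \cos{\left(t \right)} + B e^{x} \sin{\left(t \right)} + C x^{2} \sin{\left(x \right)}
This must equal f(x, t) identically; expanded, f = 2 t \cos{\left(t \right)} - 3 t e^{- t} - 5 x^{2} \sin{\left(x \right)} + 2 e^{x} \sin{\left(t \right)} + 3 e^{- t} e^{x}.
Matching coefficients of the independent functions:
  [t e^{- t}]:  - A = -3
  [t \cos{\left(t \right)}, e^{x} \sin{\left(t \right)}]:  B = 2
  [x^{2} \sin{\left(x \right)}]:  C = -5
  [e^{- t} e^{x}]:  A = 3
Solving: A = 3, B = 2, C = -5.
Check against the point condition:
  u(0, 0) = -2  ⟹  A + C = -2  ✓
Hence u(x, t) = 2 \sin{\left(t \right)} - 5 \cos{\left(x \right)} + 3 e^{- t}.

Answer: u(x, t) = 2 \sin{\left(t \right)} - 5 \cos{\left(x \right)} + 3 e^{- t}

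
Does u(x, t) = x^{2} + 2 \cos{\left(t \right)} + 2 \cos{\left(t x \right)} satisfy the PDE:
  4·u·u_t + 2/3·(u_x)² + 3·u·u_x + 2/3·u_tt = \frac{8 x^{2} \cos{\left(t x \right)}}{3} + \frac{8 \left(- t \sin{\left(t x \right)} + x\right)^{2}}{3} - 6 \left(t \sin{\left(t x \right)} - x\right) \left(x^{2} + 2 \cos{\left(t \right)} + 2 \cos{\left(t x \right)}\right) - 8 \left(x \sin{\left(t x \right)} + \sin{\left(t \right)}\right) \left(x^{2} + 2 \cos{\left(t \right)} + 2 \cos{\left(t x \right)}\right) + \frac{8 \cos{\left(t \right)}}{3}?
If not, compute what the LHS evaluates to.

Evaluate each term of the left-hand side for u = x^{2} + 2 \cos{\left(t \right)} + 2 \cos{\left(t x \right)}.
Derivatives:
  u_t = - 2 x \sin{\left(t x \right)} - 2 \sin{\left(t \right)}
  u_x = - 2 t \sin{\left(t x \right)} + 2 x
  u_tt = - 2 x^{2} \cos{\left(t x \right)} - 2 \cos{\left(t \right)}
Terms:
  4·u·u_t = - 8 \left(x \sin{\left(t x \right)} + \sin{\left(t \right)}\right) \left(x^{2} + 2 \cos{\left(t \right)} + 2 \cos{\left(t x \right)}\right)
  2/3·(u_x)² = \frac{8 \left(- t \sin{\left(t x \right)} + x\right)^{2}}{3}
  3·u·u_x = - 6 \left(t \sin{\left(t x \right)} - x\right) \left(x^{2} + 2 \cos{\left(t \right)} + 2 \cos{\left(t x \right)}\right)
  2/3·u_tt = - \frac{4 x^{2} \cos{\left(t x \right)}}{3} - \frac{4 \cos{\left(t \right)}}{3}
Sum: LHS = - \frac{4 x^{2} \cos{\left(t x \right)}}{3} + \frac{8 \left(t \sin{\left(t x \right)} - x\right)^{2}}{3} - 6 \left(t \sin{\left(t x \right)} - x\right) \left(x^{2} + 2 \cos{\left(t \right)} + 2 \cos{\left(t x \right)}\right) - 8 \left(x \sin{\left(t x \right)} + \sin{\left(t \right)}\right) \left(x^{2} + 2 \cos{\left(t \right)} + 2 \cos{\left(t x \right)}\right) - \frac{4 \cos{\left(t \right)}}{3}
Given right-hand side: \frac{8 x^{2} \cos{\left(t x \right)}}{3} + \frac{8 \left(- t \sin{\left(t x \right)} + x\right)^{2}}{3} - 6 \left(t \sin{\left(t x \right)} - x\right) \left(x^{2} + 2 \cos{\left(t \right)} + 2 \cos{\left(t x \right)}\right) - 8 \left(x \sin{\left(t x \right)} + \sin{\left(t \right)}\right) \left(x^{2} + 2 \cos{\left(t \right)} + 2 \cos{\left(t x \right)}\right) + \frac{8 \cos{\left(t \right)}}{3}. Difference LHS − RHS = - 4 x^{2} \cos{\left(t x \right)} - 4 \cos{\left(t \right)} ≠ 0, so u is not a solution.

Answer: No, the LHS evaluates to - \frac{4 x^{2} \cos{\left(t x \right)}}{3} + \frac{8 \left(t \sin{\left(t x \right)} - x\right)^{2}}{3} - 6 \left(t \sin{\left(t x \right)} - x\right) \left(x^{2} + 2 \cos{\left(t \right)} + 2 \cos{\left(t x \right)}\right) - 8 \left(x \sin{\left(t x \right)} + \sin{\left(t \right)}\right) \left(x^{2} + 2 \cos{\left(t \right)} + 2 \cos{\left(t x \right)}\right) - \frac{4 \cos{\left(t \right)}}{3}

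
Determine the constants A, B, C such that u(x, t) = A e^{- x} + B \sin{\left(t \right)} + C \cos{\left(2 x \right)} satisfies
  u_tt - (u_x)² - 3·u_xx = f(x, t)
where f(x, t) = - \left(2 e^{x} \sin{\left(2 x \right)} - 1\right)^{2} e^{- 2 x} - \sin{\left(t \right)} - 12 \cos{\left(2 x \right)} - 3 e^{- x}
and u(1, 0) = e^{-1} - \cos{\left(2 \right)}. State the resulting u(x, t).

Substitute the ansatz u = A e^{- x} + B \sin{\left(t \right)} + C \cos{\left(2 x \right)} into the left-hand side.
Derivatives of the ansatz:
  u_tt = - B \sin{\left(t \right)}
  u_x = - A e^{- x} - 2 C \sin{\left(2 x \right)}
  u_xx = A e^{- x} - 4 C \cos{\left(2 x \right)}
Term by term:
  u_tt = - B \sin{\left(t \right)}
  -(u_x)² = - A^{2} e^{- 2 x} - 4 A C e^{- x} \sin{\left(2 x \right)} - 4 C^{2} \sin^{2}{\left(2 x \right)}
  -3·u_xx = - 3 A e^{- x} + 12 C \cos{\left(2 x \right)}
So the left-hand side equals
  - A^{2} e^{- 2 x} - 4 A C e^{- x} \sin{\left(2 x \right)} - 3 A e^{- x} - B \sin{\left(t \right)} - 4 C^{2} \sin^{2}{\left(2 x \right)} + 12 C \cos{\left(2 x \right)}
This must equal f(x, t) identically; expanded, f = - \sin{\left(t \right)} - 4 \sin^{2}{\left(2 x \right)} - 12 \cos{\left(2 x \right)} + 4 e^{- x} \sin{\left(2 x \right)} - 3 e^{- x} - e^{- 2 x}.
Matching coefficients of the independent functions:
  [e^{- x} \sin{\left(2 x \right)}]:  - 4 A C = 4
  [e^{- 2 x}]:  - A^{2} = -1
  [e^{- x}]:  - 3 A = -3
  [\sin{\left(t \right)}]:  - B = -1
  [\sin^{2}{\left(2 x \right)}]:  - 4 C^{2} = -4
  [\cos{\left(2 x \right)}]:  12 C = -12
Solving: A = 1, B = 1, C = -1.
Check against the point condition:
  u(1, 0) = e^{-1} - \cos{\left(2 \right)}  ⟹  \frac{A}{e} + C \cos{\left(2 \right)} = e^{-1} - \cos{\left(2 \right)}  ✓
Hence u(x, t) = \sin{\left(t \right)} - \cos{\left(2 x \right)} + e^{- x}.

Answer: u(x, t) = \sin{\left(t \right)} - \cos{\left(2 x \right)} + e^{- x}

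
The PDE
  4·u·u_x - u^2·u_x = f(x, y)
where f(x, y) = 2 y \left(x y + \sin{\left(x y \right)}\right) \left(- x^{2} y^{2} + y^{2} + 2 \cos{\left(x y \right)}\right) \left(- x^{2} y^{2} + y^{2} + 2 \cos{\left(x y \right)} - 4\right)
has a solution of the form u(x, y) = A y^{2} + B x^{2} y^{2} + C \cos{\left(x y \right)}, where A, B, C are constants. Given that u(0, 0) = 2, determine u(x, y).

Substitute the ansatz u = A y^{2} + B x^{2} y^{2} + C \cos{\left(x y \right)} into the left-hand side.
Derivatives of the ansatz:
  u_x = 2 B x y^{2} - C y \sin{\left(x y \right)}
Term by term:
  4·u·u_x = 8 A B x y^{4} - 4 A C y^{3} \sin{\left(x y \right)} + 8 B^{2} x^{3} y^{4} - 4 B C x^{2} y^{3} \sin{\left(x y \right)} + 8 B C x y^{2} \cos{\left(x y \right)} - 4 C^{2} y \sin{\left(x y \right)} \cos{\left(x y \right)}
  -u^2·u_x = - 2 A^{2} B x y^{6} + A^{2} C y^{5} \sin{\left(x y \right)} - 4 A B^{2} x^{3} y^{6} + 2 A B C x^{2} y^{5} \sin{\left(x y \right)} - 4 A B C x y^{4} \cos{\left(x y \right)} + 2 A C^{2} y^{3} \sin{\left(x y \right)} \cos{\left(x y \right)} - 2 B^{3} x^{5} y^{6} + B^{2} C x^{4} y^{5} \sin{\left(x y \right)} - 4 B^{2} C x^{3} y^{4} \cos{\left(x y \right)} + 2 B C^{2} x^{2} y^{3} \sin{\left(x y \right)} \cos{\left(x y \right)} - 2 B C^{2} x y^{2} \cos^{2}{\left(x y \right)} + C^{3} y \sin{\left(x y \right)} \cos^{2}{\left(x y \right)}
So the left-hand side equals
  - 2 A^{2} B x y^{6} + A^{2} C y^{5} \sin{\left(x y \right)} - 4 A B^{2} x^{3} y^{6} + 2 A B C x^{2} y^{5} \sin{\left(x y \right)} - 4 A B C x y^{4} \cos{\left(x y \right)} + 8 A B x y^{4} + 2 A C^{2} y^{3} \sin{\left(x y \right)} \cos{\left(x y \right)} - 4 A C y^{3} \sin{\left(x y \right)} - 2 B^{3} x^{5} y^{6} + B^{2} C x^{4} y^{5} \sin{\left(x y \right)} - 4 B^{2} C x^{3} y^{4} \cos{\left(x y \right)} + 8 B^{2} x^{3} y^{4} + 2 B C^{2} x^{2} y^{3} \sin{\left(x y \right)} \cos{\left(x y \right)} - 2 B C^{2} x y^{2} \cos^{2}{\left(x y \right)} - 4 B C x^{2} y^{3} \sin{\left(x y \right)} + 8 B C x y^{2} \cos{\left(x y \right)} + C^{3} y \sin{\left(x y \right)} \cos^{2}{\left(x y \right)} - 4 C^{2} y \sin{\left(x y \right)} \cos{\left(x y \right)}
This must equal f(x, y) identically; expanded, f = 2 x^{5} y^{6} + 2 x^{4} y^{5} \sin{\left(x y \right)} - 4 x^{3} y^{6} - 8 x^{3} y^{4} \cos{\left(x y \right)} + 8 x^{3} y^{4} - 4 x^{2} y^{5} \sin{\left(x y \right)} - 8 x^{2} y^{3} \sin{\left(x y \right)} \cos{\left(x y \right)} + 8 x^{2} y^{3} \sin{\left(x y \right)} + 2 x y^{6} + 8 x y^{4} \cos{\left(x y \right)} - 8 x y^{4} + 8 x y^{2} \cos^{2}{\left(x y \right)} - 16 x y^{2} \cos{\left(x y \right)} + 2 y^{5} \sin{\left(x y \right)} + 8 y^{3} \sin{\left(x y \right)} \cos{\left(x y \right)} - 8 y^{3} \sin{\left(x y \right)} + 8 y \sin{\left(x y \right)} \cos^{2}{\left(x y \right)} - 16 y \sin{\left(x y \right)} \cos{\left(x y \right)}.
Matching coefficients of the independent functions:
(each divided by its leading coefficient; functions giving the same equation are listed together)
  [x y^{4}]:  A B + 1 = 0
  [x y^{6}]:  A^{2} B + 1 = 0
  [x^{3} y^{4}]:  B^{2} - 1 = 0
  [x^{3} y^{6}]:  A B^{2} - 1 = 0
  [x^{5} y^{6}]:  B^{3} + 1 = 0
  [y^{3} \sin{\left(x y \right)}]:  A C - 2 = 0
  [y^{5} \sin{\left(x y \right)}]:  A^{2} C - 2 = 0
  [x y^{2} \cos{\left(x y \right)}, x^{2} y^{3} \sin{\left(x y \right)}]:  B C + 2 = 0
  [x y^{2} \cos^{2}{\left(x y \right)}, x^{2} y^{3} \sin{\left(x y \right)} \cos{\left(x y \right)}]:  B C^{2} + 4 = 0
  [x y^{4} \cos{\left(x y \right)}, x^{2} y^{5} \sin{\left(x y \right)}]:  A B C + 2 = 0
  [x^{3} y^{4} \cos{\left(x y \right)}, x^{4} y^{5} \sin{\left(x y \right)}]:  B^{2} C - 2 = 0
  [y \sin{\left(x y \right)} \cos{\left(x y \right)}]:  C^{2} - 4 = 0
  [y \sin{\left(x y \right)} \cos^{2}{\left(x y \right)}]:  C^{3} - 8 = 0
  [y^{3} \sin{\left(x y \right)} \cos{\left(x y \right)}]:  A C^{2} - 4 = 0
Solving: A = 1, B = -1, C = 2.
Check against the point condition:
  u(0, 0) = 2  ⟹  C = 2  ✓
Hence u(x, y) = - x^{2} y^{2} + y^{2} + 2 \cos{\left(x y \right)}.

Answer: u(x, y) = - x^{2} y^{2} + y^{2} + 2 \cos{\left(x y \right)}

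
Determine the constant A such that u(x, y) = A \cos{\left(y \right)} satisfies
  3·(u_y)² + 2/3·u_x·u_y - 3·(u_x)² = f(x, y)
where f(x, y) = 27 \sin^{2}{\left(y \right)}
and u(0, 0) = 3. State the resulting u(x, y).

Substitute the ansatz u = A \cos{\left(y \right)} into the left-hand side.
Derivatives of the ansatz:
  u_y = - A \sin{\left(y \right)}
  u_x = 0
Term by term:
  3·(u_y)² = 3 A^{2} \sin^{2}{\left(y \right)}
  2/3·u_x·u_y = 0
  -3·(u_x)² = 0
So the left-hand side equals
  3 A^{2} \sin^{2}{\left(y \right)}
This must equal f(x, y) = 27 \sin^{2}{\left(y \right)} identically.
Matching coefficients of the independent functions:
  [\sin^{2}{\left(y \right)}]:  3 A^{2} = 27
These equations allow (A) = (-3) or (3).
Impose the point condition(s):
  u(0, 0) = 3  ⟹  A = 3
Only A = 3 satisfies everything.
Hence u(x, y) = 3 \cos{\left(y \right)}.

Answer: u(x, y) = 3 \cos{\left(y \right)}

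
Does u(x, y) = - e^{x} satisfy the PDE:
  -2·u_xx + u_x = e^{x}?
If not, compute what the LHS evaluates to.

Evaluate each term of the left-hand side for u = - e^{x}.
Derivatives:
  u_xx = - e^{x}
  u_x = - e^{x}
Terms:
  -2·u_xx = 2 e^{x}
  u_x = - e^{x}
Sum: LHS = e^{x}
This is exactly the given right-hand side, so u is a solution.

Answer: Yes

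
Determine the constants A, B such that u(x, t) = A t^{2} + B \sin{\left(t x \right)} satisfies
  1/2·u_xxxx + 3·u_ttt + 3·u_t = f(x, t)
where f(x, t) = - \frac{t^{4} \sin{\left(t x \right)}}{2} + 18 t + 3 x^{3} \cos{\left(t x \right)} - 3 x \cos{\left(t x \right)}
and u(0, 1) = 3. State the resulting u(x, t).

Answer: u(x, t) = 3 t^{2} - \sin{\left(t x \right)}

Derivation:
Substitute the ansatz u = A t^{2} + B \sin{\left(t x \right)} into the left-hand side.
Derivatives of the ansatz:
  u_xxxx = B t^{4} \sin{\left(t x \right)}
  u_ttt = - B x^{3} \cos{\left(t x \right)}
  u_t = 2 A t + B x \cos{\left(t x \right)}
Term by term:
  1/2·u_xxxx = \frac{B t^{4} \sin{\left(t x \right)}}{2}
  3·u_ttt = - 3 B x^{3} \cos{\left(t x \right)}
  3·u_t = 6 A t + 3 B x \cos{\left(t x \right)}
So the left-hand side equals
  6 A t + \frac{B t^{4} \sin{\left(t x \right)}}{2} - 3 B x^{3} \cos{\left(t x \right)} + 3 B x \cos{\left(t x \right)}
This must equal f(x, t) = - \frac{t^{4} \sin{\left(t x \right)}}{2} + 18 t + 3 x^{3} \cos{\left(t x \right)} - 3 x \cos{\left(t x \right)} identically.
Matching coefficients of the independent functions:
  [t]:  6 A = 18
  [t^{4} \sin{\left(t x \right)}]:  \frac{B}{2} = - \frac{1}{2}
  [x \cos{\left(t x \right)}]:  3 B = -3
  [x^{3} \cos{\left(t x \right)}]:  - 3 B = 3
Solving: A = 3, B = -1.
Check against the point condition:
  u(0, 1) = 3  ⟹  A = 3  ✓
Hence u(x, t) = 3 t^{2} - \sin{\left(t x \right)}.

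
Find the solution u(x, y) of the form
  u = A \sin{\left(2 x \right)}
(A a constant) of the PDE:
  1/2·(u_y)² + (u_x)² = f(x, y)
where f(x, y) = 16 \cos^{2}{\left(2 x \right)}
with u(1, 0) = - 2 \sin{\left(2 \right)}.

Answer: u(x, y) = - 2 \sin{\left(2 x \right)}

Derivation:
Substitute the ansatz u = A \sin{\left(2 x \right)} into the left-hand side.
Derivatives of the ansatz:
  u_y = 0
  u_x = 2 A \cos{\left(2 x \right)}
Term by term:
  1/2·(u_y)² = 0
  (u_x)² = 4 A^{2} \cos^{2}{\left(2 x \right)}
So the left-hand side equals
  4 A^{2} \cos^{2}{\left(2 x \right)}
This must equal f(x, y) = 16 \cos^{2}{\left(2 x \right)} identically.
Matching coefficients of the independent functions:
  [\cos^{2}{\left(2 x \right)}]:  4 A^{2} = 16
These equations allow (A) = (-2) or (2).
Impose the point condition(s):
  u(1, 0) = - 2 \sin{\left(2 \right)}  ⟹  A \sin{\left(2 \right)} = - 2 \sin{\left(2 \right)}
Only A = -2 satisfies everything.
Hence u(x, y) = - 2 \sin{\left(2 x \right)}.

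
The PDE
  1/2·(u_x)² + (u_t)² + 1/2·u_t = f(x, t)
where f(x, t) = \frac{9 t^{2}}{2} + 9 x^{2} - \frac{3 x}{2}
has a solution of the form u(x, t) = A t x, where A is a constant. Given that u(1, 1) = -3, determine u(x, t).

Substitute the ansatz u = A t x into the left-hand side.
Derivatives of the ansatz:
  u_x = A t
  u_t = A x
Term by term:
  1/2·(u_x)² = \frac{A^{2} t^{2}}{2}
  (u_t)² = A^{2} x^{2}
  1/2·u_t = \frac{A x}{2}
So the left-hand side equals
  \frac{A^{2} t^{2}}{2} + A^{2} x^{2} + \frac{A x}{2}
This must equal f(x, t) = \frac{9 t^{2}}{2} + 9 x^{2} - \frac{3 x}{2} identically.
Matching coefficients of the independent functions:
  [t^{2}]:  \frac{A^{2}}{2} = \frac{9}{2}
  [x]:  \frac{A}{2} = - \frac{3}{2}
  [x^{2}]:  A^{2} = 9
Solving: A = -3.
Check against the point condition:
  u(1, 1) = -3  ⟹  A = -3  ✓
Hence u(x, t) = - 3 t x.

Answer: u(x, t) = - 3 t x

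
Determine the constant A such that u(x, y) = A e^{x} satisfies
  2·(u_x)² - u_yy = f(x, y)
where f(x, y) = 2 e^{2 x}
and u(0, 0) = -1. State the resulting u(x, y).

Answer: u(x, y) = - e^{x}

Derivation:
Substitute the ansatz u = A e^{x} into the left-hand side.
Derivatives of the ansatz:
  u_x = A e^{x}
  u_yy = 0
Term by term:
  2·(u_x)² = 2 A^{2} e^{2 x}
  -u_yy = 0
So the left-hand side equals
  2 A^{2} e^{2 x}
This must equal f(x, y) = 2 e^{2 x} identically.
Matching coefficients of the independent functions:
  [e^{2 x}]:  2 A^{2} = 2
These equations allow (A) = (-1) or (1).
Impose the point condition(s):
  u(0, 0) = -1  ⟹  A = -1
Only A = -1 satisfies everything.
Hence u(x, y) = - e^{x}.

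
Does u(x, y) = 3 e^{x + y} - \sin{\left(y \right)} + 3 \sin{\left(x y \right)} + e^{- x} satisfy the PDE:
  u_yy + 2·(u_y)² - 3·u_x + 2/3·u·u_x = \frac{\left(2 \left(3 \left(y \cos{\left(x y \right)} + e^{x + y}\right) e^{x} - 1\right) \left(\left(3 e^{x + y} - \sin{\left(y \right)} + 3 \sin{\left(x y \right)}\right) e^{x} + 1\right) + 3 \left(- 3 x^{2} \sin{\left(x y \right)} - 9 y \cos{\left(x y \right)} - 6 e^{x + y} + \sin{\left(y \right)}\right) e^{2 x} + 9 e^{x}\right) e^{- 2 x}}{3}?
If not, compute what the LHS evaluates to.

Evaluate each term of the left-hand side for u = 3 e^{x + y} - \sin{\left(y \right)} + 3 \sin{\left(x y \right)} + e^{- x}.
Derivatives:
  u_yy = - 3 x^{2} \sin{\left(x y \right)} + 3 e^{x} e^{y} + \sin{\left(y \right)}
  u_y = 3 x \cos{\left(x y \right)} + 3 e^{x} e^{y} - \cos{\left(y \right)}
  u_x = 3 y \cos{\left(x y \right)} + 3 e^{x} e^{y} - e^{- x}
Terms:
  u_yy = - 3 x^{2} \sin{\left(x y \right)} + 3 e^{x + y} + \sin{\left(y \right)}
  2·(u_y)² = 2 \left(3 x \cos{\left(x y \right)} + 3 e^{x + y} - \cos{\left(y \right)}\right)^{2}
  -3·u_x = 3 \left(- 3 \left(y \cos{\left(x y \right)} + e^{x + y}\right) e^{x} + 1\right) e^{- x}
  2/3·u·u_x = \frac{2 \left(3 \left(y \cos{\left(x y \right)} + e^{x + y}\right) e^{x} - 1\right) \left(\left(3 e^{x + y} - \sin{\left(y \right)} + 3 \sin{\left(x y \right)}\right) e^{x} + 1\right) e^{- 2 x}}{3}
Sum: LHS = \frac{\left(2 \left(3 \left(y \cos{\left(x y \right)} + e^{x + y}\right) e^{x} - 1\right) \left(\left(3 e^{x + y} - \sin{\left(y \right)} + 3 \sin{\left(x y \right)}\right) e^{x} + 1\right) + 3 \left(- 3 x^{2} \sin{\left(x y \right)} - 9 y \cos{\left(x y \right)} + 2 \left(3 x \cos{\left(x y \right)} + 3 e^{x + y} - \cos{\left(y \right)}\right)^{2} - 6 e^{x + y} + \sin{\left(y \right)}\right) e^{2 x} + 9 e^{x}\right) e^{- 2 x}}{3}
Given right-hand side: \frac{\left(2 \left(3 \left(y \cos{\left(x y \right)} + e^{x + y}\right) e^{x} - 1\right) \left(\left(3 e^{x + y} - \sin{\left(y \right)} + 3 \sin{\left(x y \right)}\right) e^{x} + 1\right) + 3 \left(- 3 x^{2} \sin{\left(x y \right)} - 9 y \cos{\left(x y \right)} - 6 e^{x + y} + \sin{\left(y \right)}\right) e^{2 x} + 9 e^{x}\right) e^{- 2 x}}{3}. Difference LHS − RHS = 2 \left(3 x \cos{\left(x y \right)} + 3 e^{x + y} - \cos{\left(y \right)}\right)^{2} ≠ 0, so u is not a solution.

Answer: No, the LHS evaluates to \frac{\left(2 \left(3 \left(y \cos{\left(x y \right)} + e^{x + y}\right) e^{x} - 1\right) \left(\left(3 e^{x + y} - \sin{\left(y \right)} + 3 \sin{\left(x y \right)}\right) e^{x} + 1\right) + 3 \left(- 3 x^{2} \sin{\left(x y \right)} - 9 y \cos{\left(x y \right)} + 2 \left(3 x \cos{\left(x y \right)} + 3 e^{x + y} - \cos{\left(y \right)}\right)^{2} - 6 e^{x + y} + \sin{\left(y \right)}\right) e^{2 x} + 9 e^{x}\right) e^{- 2 x}}{3}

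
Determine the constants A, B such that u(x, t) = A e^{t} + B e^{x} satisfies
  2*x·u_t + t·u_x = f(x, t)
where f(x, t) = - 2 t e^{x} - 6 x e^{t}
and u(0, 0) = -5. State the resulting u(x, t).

Substitute the ansatz u = A e^{t} + B e^{x} into the left-hand side.
Derivatives of the ansatz:
  u_t = A e^{t}
  u_x = B e^{x}
Term by term:
  2*x·u_t = 2 A x e^{t}
  t·u_x = B t e^{x}
So the left-hand side equals
  2 A x e^{t} + B t e^{x}
This must equal f(x, t) = - 2 t e^{x} - 6 x e^{t} identically.
Matching coefficients of the independent functions:
  [t e^{x}]:  B = -2
  [x e^{t}]:  2 A = -6
Solving: A = -3, B = -2.
Check against the point condition:
  u(0, 0) = -5  ⟹  A + B = -5  ✓
Hence u(x, t) = - 3 e^{t} - 2 e^{x}.

Answer: u(x, t) = - 3 e^{t} - 2 e^{x}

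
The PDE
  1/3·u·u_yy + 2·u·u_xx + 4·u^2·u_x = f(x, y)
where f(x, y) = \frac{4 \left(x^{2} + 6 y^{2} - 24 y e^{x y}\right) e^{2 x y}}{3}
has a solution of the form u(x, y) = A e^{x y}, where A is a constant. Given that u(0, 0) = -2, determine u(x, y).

Substitute the ansatz u = A e^{x y} into the left-hand side.
Derivatives of the ansatz:
  u_yy = A x^{2} e^{x y}
  u_xx = A y^{2} e^{x y}
  u_x = A y e^{x y}
Term by term:
  1/3·u·u_yy = \frac{A^{2} x^{2} e^{2 x y}}{3}
  2·u·u_xx = 2 A^{2} y^{2} e^{2 x y}
  4·u^2·u_x = 4 A^{3} y e^{3 x y}
So the left-hand side equals
  4 A^{3} y e^{3 x y} + \frac{A^{2} x^{2} e^{2 x y}}{3} + 2 A^{2} y^{2} e^{2 x y}
This must equal f(x, y) identically; expanded, f = \frac{4 x^{2} e^{2 x y}}{3} + 8 y^{2} e^{2 x y} - 32 y e^{3 x y}.
Matching coefficients of the independent functions:
  [x^{2} e^{2 x y}]:  \frac{A^{2}}{3} = \frac{4}{3}
  [y e^{3 x y}]:  4 A^{3} = -32
  [y^{2} e^{2 x y}]:  2 A^{2} = 8
Solving: A = -2.
Check against the point condition:
  u(0, 0) = -2  ⟹  A = -2  ✓
Hence u(x, y) = - 2 e^{x y}.

Answer: u(x, y) = - 2 e^{x y}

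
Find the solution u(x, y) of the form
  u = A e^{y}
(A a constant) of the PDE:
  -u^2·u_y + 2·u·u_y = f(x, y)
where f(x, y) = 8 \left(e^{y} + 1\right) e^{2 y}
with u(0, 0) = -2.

Substitute the ansatz u = A e^{y} into the left-hand side.
Derivatives of the ansatz:
  u_y = A e^{y}
Term by term:
  -u^2·u_y = - A^{3} e^{3 y}
  2·u·u_y = 2 A^{2} e^{2 y}
So the left-hand side equals
  - A^{3} e^{3 y} + 2 A^{2} e^{2 y}
This must equal f(x, y) = 8 \left(e^{y} + 1\right) e^{2 y} identically.
Matching coefficients of the independent functions:
  [e^{2 y}]:  2 A^{2} = 8
  [e^{3 y}]:  - A^{3} = 8
Solving: A = -2.
Check against the point condition:
  u(0, 0) = -2  ⟹  A = -2  ✓
Hence u(x, y) = - 2 e^{y}.

Answer: u(x, y) = - 2 e^{y}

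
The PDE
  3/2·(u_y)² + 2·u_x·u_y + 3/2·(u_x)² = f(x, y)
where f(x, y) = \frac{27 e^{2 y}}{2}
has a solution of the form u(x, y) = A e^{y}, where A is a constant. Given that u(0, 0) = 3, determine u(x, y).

Substitute the ansatz u = A e^{y} into the left-hand side.
Derivatives of the ansatz:
  u_y = A e^{y}
  u_x = 0
Term by term:
  3/2·(u_y)² = \frac{3 A^{2} e^{2 y}}{2}
  2·u_x·u_y = 0
  3/2·(u_x)² = 0
So the left-hand side equals
  \frac{3 A^{2} e^{2 y}}{2}
This must equal f(x, y) = \frac{27 e^{2 y}}{2} identically.
Matching coefficients of the independent functions:
  [e^{2 y}]:  \frac{3 A^{2}}{2} = \frac{27}{2}
These equations allow (A) = (-3) or (3).
Impose the point condition(s):
  u(0, 0) = 3  ⟹  A = 3
Only A = 3 satisfies everything.
Hence u(x, y) = 3 e^{y}.

Answer: u(x, y) = 3 e^{y}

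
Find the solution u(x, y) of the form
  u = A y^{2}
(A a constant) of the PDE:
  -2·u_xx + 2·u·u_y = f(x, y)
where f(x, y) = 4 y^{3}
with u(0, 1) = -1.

Substitute the ansatz u = A y^{2} into the left-hand side.
Derivatives of the ansatz:
  u_xx = 0
  u_y = 2 A y
Term by term:
  -2·u_xx = 0
  2·u·u_y = 4 A^{2} y^{3}
So the left-hand side equals
  4 A^{2} y^{3}
This must equal f(x, y) = 4 y^{3} identically.
Matching coefficients of the independent functions:
  [y^{3}]:  4 A^{2} = 4
These equations allow (A) = (-1) or (1).
Impose the point condition(s):
  u(0, 1) = -1  ⟹  A = -1
Only A = -1 satisfies everything.
Hence u(x, y) = - y^{2}.

Answer: u(x, y) = - y^{2}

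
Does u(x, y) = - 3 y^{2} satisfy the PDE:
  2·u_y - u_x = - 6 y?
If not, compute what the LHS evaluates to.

Answer: No, the LHS evaluates to - 12 y

Derivation:
Evaluate each term of the left-hand side for u = - 3 y^{2}.
Derivatives:
  u_y = - 6 y
  u_x = 0
Terms:
  2·u_y = - 12 y
  -u_x = 0
Sum: LHS = - 12 y
Given right-hand side: - 6 y. Difference LHS − RHS = - 6 y ≠ 0, so u is not a solution.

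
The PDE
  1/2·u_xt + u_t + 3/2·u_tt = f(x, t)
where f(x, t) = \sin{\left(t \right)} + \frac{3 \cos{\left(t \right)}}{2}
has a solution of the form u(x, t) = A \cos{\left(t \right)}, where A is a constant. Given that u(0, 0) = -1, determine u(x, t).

Substitute the ansatz u = A \cos{\left(t \right)} into the left-hand side.
Derivatives of the ansatz:
  u_xt = 0
  u_t = - A \sin{\left(t \right)}
  u_tt = - A \cos{\left(t \right)}
Term by term:
  1/2·u_xt = 0
  u_t = - A \sin{\left(t \right)}
  3/2·u_tt = - \frac{3 A \cos{\left(t \right)}}{2}
So the left-hand side equals
  - A \sin{\left(t \right)} - \frac{3 A \cos{\left(t \right)}}{2}
This must equal f(x, t) = \sin{\left(t \right)} + \frac{3 \cos{\left(t \right)}}{2} identically.
Matching coefficients of the independent functions:
  [\sin{\left(t \right)}]:  - A = 1
  [\cos{\left(t \right)}]:  - \frac{3 A}{2} = \frac{3}{2}
Solving: A = -1.
Check against the point condition:
  u(0, 0) = -1  ⟹  A = -1  ✓
Hence u(x, t) = - \cos{\left(t \right)}.

Answer: u(x, t) = - \cos{\left(t \right)}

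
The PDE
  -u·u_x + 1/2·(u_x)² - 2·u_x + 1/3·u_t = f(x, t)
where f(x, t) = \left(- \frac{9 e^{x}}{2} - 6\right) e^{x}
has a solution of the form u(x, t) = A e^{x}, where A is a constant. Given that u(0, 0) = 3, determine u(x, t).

Substitute the ansatz u = A e^{x} into the left-hand side.
Derivatives of the ansatz:
  u_x = A e^{x}
  u_t = 0
Term by term:
  -u·u_x = - A^{2} e^{2 x}
  1/2·(u_x)² = \frac{A^{2} e^{2 x}}{2}
  -2·u_x = - 2 A e^{x}
  1/3·u_t = 0
So the left-hand side equals
  - \frac{A^{2} e^{2 x}}{2} - 2 A e^{x}
This must equal f(x, t) = \left(- \frac{9 e^{x}}{2} - 6\right) e^{x} identically.
Matching coefficients of the independent functions:
  [e^{x}]:  - 2 A = -6
  [e^{2 x}]:  - \frac{A^{2}}{2} = - \frac{9}{2}
Solving: A = 3.
Check against the point condition:
  u(0, 0) = 3  ⟹  A = 3  ✓
Hence u(x, t) = 3 e^{x}.

Answer: u(x, t) = 3 e^{x}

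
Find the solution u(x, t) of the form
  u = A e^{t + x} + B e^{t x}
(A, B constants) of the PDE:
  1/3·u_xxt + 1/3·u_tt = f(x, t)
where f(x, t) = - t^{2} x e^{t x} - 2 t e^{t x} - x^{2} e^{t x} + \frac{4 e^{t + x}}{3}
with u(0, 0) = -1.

Substitute the ansatz u = A e^{t + x} + B e^{t x} into the left-hand side.
Derivatives of the ansatz:
  u_xxt = A e^{t} e^{x} + B t^{2} x e^{t x} + 2 B t e^{t x}
  u_tt = A e^{t} e^{x} + B x^{2} e^{t x}
Term by term:
  1/3·u_xxt = \frac{A e^{t} e^{x}}{3} + \frac{B t^{2} x e^{t x}}{3} + \frac{2 B t e^{t x}}{3}
  1/3·u_tt = \frac{A e^{t} e^{x}}{3} + \frac{B x^{2} e^{t x}}{3}
So the left-hand side equals
  \frac{2 A e^{t} e^{x}}{3} + \frac{B t^{2} x e^{t x}}{3} + \frac{2 B t e^{t x}}{3} + \frac{B x^{2} e^{t x}}{3}
This must equal f(x, t) identically; expanded, f = - t^{2} x e^{t x} - 2 t e^{t x} - x^{2} e^{t x} + \frac{4 e^{t} e^{x}}{3}.
Matching coefficients of the independent functions:
  [t e^{t x}]:  \frac{2 B}{3} = -2
  [x^{2} e^{t x}, t^{2} x e^{t x}]:  \frac{B}{3} = -1
  [e^{t} e^{x}]:  \frac{2 A}{3} = \frac{4}{3}
Solving: A = 2, B = -3.
Check against the point condition:
  u(0, 0) = -1  ⟹  A + B = -1  ✓
Hence u(x, t) = - 3 e^{t x} + 2 e^{t + x}.

Answer: u(x, t) = - 3 e^{t x} + 2 e^{t + x}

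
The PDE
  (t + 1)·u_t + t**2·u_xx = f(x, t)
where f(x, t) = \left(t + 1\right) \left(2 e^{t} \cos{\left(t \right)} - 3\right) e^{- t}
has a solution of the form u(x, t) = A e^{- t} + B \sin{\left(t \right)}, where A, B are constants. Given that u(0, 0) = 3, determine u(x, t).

Substitute the ansatz u = A e^{- t} + B \sin{\left(t \right)} into the left-hand side.
Derivatives of the ansatz:
  u_t = - A e^{- t} + B \cos{\left(t \right)}
  u_xx = 0
Term by term:
  (t + 1)·u_t = - A t e^{- t} - A e^{- t} + B t \cos{\left(t \right)} + B \cos{\left(t \right)}
  t**2·u_xx = 0
So the left-hand side equals
  - A t e^{- t} - A e^{- t} + B t \cos{\left(t \right)} + B \cos{\left(t \right)}
This must equal f(x, t) identically; expanded, f = 2 t \cos{\left(t \right)} - 3 t e^{- t} + 2 \cos{\left(t \right)} - 3 e^{- t}.
Matching coefficients of the independent functions:
  [t e^{- t}, e^{- t}]:  - A = -3
  [t \cos{\left(t \right)}, \cos{\left(t \right)}]:  B = 2
Solving: A = 3, B = 2.
Check against the point condition:
  u(0, 0) = 3  ⟹  A = 3  ✓
Hence u(x, t) = 2 \sin{\left(t \right)} + 3 e^{- t}.

Answer: u(x, t) = 2 \sin{\left(t \right)} + 3 e^{- t}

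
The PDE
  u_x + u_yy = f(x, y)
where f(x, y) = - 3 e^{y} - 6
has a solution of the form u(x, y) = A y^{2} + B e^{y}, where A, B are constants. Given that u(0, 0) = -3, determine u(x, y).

Substitute the ansatz u = A y^{2} + B e^{y} into the left-hand side.
Derivatives of the ansatz:
  u_x = 0
  u_yy = 2 A + B e^{y}
Term by term:
  u_x = 0
  u_yy = 2 A + B e^{y}
So the left-hand side equals
  2 A + B e^{y}
This must equal f(x, y) = - 3 e^{y} - 6 identically.
Matching coefficients of the independent functions:
  [constant term]:  2 A = -6
  [e^{y}]:  B = -3
Solving: A = -3, B = -3.
Check against the point condition:
  u(0, 0) = -3  ⟹  B = -3  ✓
Hence u(x, y) = - 3 y^{2} - 3 e^{y}.

Answer: u(x, y) = - 3 y^{2} - 3 e^{y}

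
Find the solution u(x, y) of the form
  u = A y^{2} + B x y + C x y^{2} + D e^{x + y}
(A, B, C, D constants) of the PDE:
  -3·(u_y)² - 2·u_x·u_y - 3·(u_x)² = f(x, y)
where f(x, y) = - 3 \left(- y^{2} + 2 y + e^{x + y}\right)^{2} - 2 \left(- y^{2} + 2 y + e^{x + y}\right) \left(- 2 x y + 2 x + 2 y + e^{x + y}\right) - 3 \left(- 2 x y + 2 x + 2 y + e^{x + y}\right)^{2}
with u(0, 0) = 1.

Substitute the ansatz u = A y^{2} + B x y + C x y^{2} + D e^{x + y} into the left-hand side.
Derivatives of the ansatz:
  u_y = 2 A y + B x + 2 C x y + D e^{x} e^{y}
  u_x = B y + C y^{2} + D e^{x} e^{y}
Term by term:
  -3·(u_y)² = - 12 A^{2} y^{2} - 12 A B x y - 24 A C x y^{2} - 12 A D y e^{x} e^{y} - 3 B^{2} x^{2} - 12 B C x^{2} y - 6 B D x e^{x} e^{y} - 12 C^{2} x^{2} y^{2} - 12 C D x y e^{x} e^{y} - 3 D^{2} e^{2 x} e^{2 y}
  -2·u_x·u_y = - 4 A B y^{2} - 4 A C y^{3} - 4 A D y e^{x} e^{y} - 2 B^{2} x y - 6 B C x y^{2} - 2 B D x e^{x} e^{y} - 2 B D y e^{x} e^{y} - 4 C^{2} x y^{3} - 4 C D x y e^{x} e^{y} - 2 C D y^{2} e^{x} e^{y} - 2 D^{2} e^{2 x} e^{2 y}
  -3·(u_x)² = - 3 B^{2} y^{2} - 6 B C y^{3} - 6 B D y e^{x} e^{y} - 3 C^{2} y^{4} - 6 C D y^{2} e^{x} e^{y} - 3 D^{2} e^{2 x} e^{2 y}
So the left-hand side equals
  - 12 A^{2} y^{2} - 12 A B x y - 4 A B y^{2} - 24 A C x y^{2} - 4 A C y^{3} - 16 A D y e^{x} e^{y} - 3 B^{2} x^{2} - 2 B^{2} x y - 3 B^{2} y^{2} - 12 B C x^{2} y - 6 B C x y^{2} - 6 B C y^{3} - 8 B D x e^{x} e^{y} - 8 B D y e^{x} e^{y} - 12 C^{2} x^{2} y^{2} - 4 C^{2} x y^{3} - 3 C^{2} y^{4} - 16 C D x y e^{x} e^{y} - 8 C D y^{2} e^{x} e^{y} - 8 D^{2} e^{2 x} e^{2 y}
This must equal f(x, y) identically; expanded, f = - 12 x^{2} y^{2} + 24 x^{2} y - 12 x^{2} - 4 x y^{3} + 36 x y^{2} + 16 x y e^{x} e^{y} - 32 x y - 16 x e^{x} e^{y} - 3 y^{4} + 16 y^{3} + 8 y^{2} e^{x} e^{y} - 32 y^{2} - 32 y e^{x} e^{y} - 8 e^{2 x} e^{2 y}.
Matching coefficients of the independent functions:
  [x^{2}]:  - 3 B^{2} = -12
  [y^{2}]:  - 12 A^{2} - 4 A B - 3 B^{2} = -32
  [y^{3}]:  - 4 A C - 6 B C = 16
  [y^{4}]:  - 3 C^{2} = -3
  [x y]:  - 12 A B - 2 B^{2} = -32
  [x y^{2}]:  - 24 A C - 6 B C = 36
  [x y^{3}]:  - 4 C^{2} = -4
  [x^{2} y]:  - 12 B C = 24
  [x^{2} y^{2}]:  - 12 C^{2} = -12
  [e^{2 x} e^{2 y}]:  - 8 D^{2} = -8
  [x e^{x} e^{y}]:  - 8 B D = -16
  [y e^{x} e^{y}]:  - 16 A D - 8 B D = -32
  [y^{2} e^{x} e^{y}]:  - 8 C D = 8
  [x y e^{x} e^{y}]:  - 16 C D = 16
These equations allow (A, B, C, D) = (-1, -2, 1, -1) or (1, 2, -1, 1).
Impose the point condition(s):
  u(0, 0) = 1  ⟹  D = 1
Only A = 1, B = 2, C = -1, D = 1 satisfies everything.
Hence u(x, y) = - x y^{2} + 2 x y + y^{2} + e^{x + y}.

Answer: u(x, y) = - x y^{2} + 2 x y + y^{2} + e^{x + y}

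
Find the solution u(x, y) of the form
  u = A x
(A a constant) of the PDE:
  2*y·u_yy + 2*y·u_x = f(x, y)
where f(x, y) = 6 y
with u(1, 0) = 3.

Answer: u(x, y) = 3 x

Derivation:
Substitute the ansatz u = A x into the left-hand side.
Derivatives of the ansatz:
  u_yy = 0
  u_x = A
Term by term:
  2*y·u_yy = 0
  2*y·u_x = 2 A y
So the left-hand side equals
  2 A y
This must equal f(x, y) = 6 y identically.
Matching coefficients of the independent functions:
  [y]:  2 A = 6
Solving: A = 3.
Check against the point condition:
  u(1, 0) = 3  ⟹  A = 3  ✓
Hence u(x, y) = 3 x.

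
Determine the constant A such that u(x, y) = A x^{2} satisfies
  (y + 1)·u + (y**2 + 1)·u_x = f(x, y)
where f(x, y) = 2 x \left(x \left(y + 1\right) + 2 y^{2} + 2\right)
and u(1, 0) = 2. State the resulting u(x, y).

Answer: u(x, y) = 2 x^{2}

Derivation:
Substitute the ansatz u = A x^{2} into the left-hand side.
Derivatives of the ansatz:
  u_x = 2 A x
Term by term:
  (y + 1)·u = A x^{2} y + A x^{2}
  (y**2 + 1)·u_x = 2 A x y^{2} + 2 A x
So the left-hand side equals
  A x^{2} y + A x^{2} + 2 A x y^{2} + 2 A x
This must equal f(x, y) identically; expanded, f = 2 x^{2} y + 2 x^{2} + 4 x y^{2} + 4 x.
Matching coefficients of the independent functions:
  [x, x y^{2}]:  2 A = 4
  [x^{2}, x^{2} y]:  A = 2
Solving: A = 2.
Check against the point condition:
  u(1, 0) = 2  ⟹  A = 2  ✓
Hence u(x, y) = 2 x^{2}.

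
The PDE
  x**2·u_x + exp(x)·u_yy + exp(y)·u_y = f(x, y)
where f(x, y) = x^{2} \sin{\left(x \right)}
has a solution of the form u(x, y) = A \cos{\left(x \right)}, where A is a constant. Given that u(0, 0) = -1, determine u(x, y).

Substitute the ansatz u = A \cos{\left(x \right)} into the left-hand side.
Derivatives of the ansatz:
  u_x = - A \sin{\left(x \right)}
  u_yy = 0
  u_y = 0
Term by term:
  x**2·u_x = - A x^{2} \sin{\left(x \right)}
  exp(x)·u_yy = 0
  exp(y)·u_y = 0
So the left-hand side equals
  - A x^{2} \sin{\left(x \right)}
This must equal f(x, y) = x^{2} \sin{\left(x \right)} identically.
Matching coefficients of the independent functions:
  [x^{2} \sin{\left(x \right)}]:  - A = 1
Solving: A = -1.
Check against the point condition:
  u(0, 0) = -1  ⟹  A = -1  ✓
Hence u(x, y) = - \cos{\left(x \right)}.

Answer: u(x, y) = - \cos{\left(x \right)}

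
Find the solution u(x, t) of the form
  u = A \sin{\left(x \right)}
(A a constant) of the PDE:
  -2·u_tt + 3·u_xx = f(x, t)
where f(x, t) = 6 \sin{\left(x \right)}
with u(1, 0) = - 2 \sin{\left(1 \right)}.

Substitute the ansatz u = A \sin{\left(x \right)} into the left-hand side.
Derivatives of the ansatz:
  u_tt = 0
  u_xx = - A \sin{\left(x \right)}
Term by term:
  -2·u_tt = 0
  3·u_xx = - 3 A \sin{\left(x \right)}
So the left-hand side equals
  - 3 A \sin{\left(x \right)}
This must equal f(x, t) = 6 \sin{\left(x \right)} identically.
Matching coefficients of the independent functions:
  [\sin{\left(x \right)}]:  - 3 A = 6
Solving: A = -2.
Check against the point condition:
  u(1, 0) = - 2 \sin{\left(1 \right)}  ⟹  A \sin{\left(1 \right)} = - 2 \sin{\left(1 \right)}  ✓
Hence u(x, t) = - 2 \sin{\left(x \right)}.

Answer: u(x, t) = - 2 \sin{\left(x \right)}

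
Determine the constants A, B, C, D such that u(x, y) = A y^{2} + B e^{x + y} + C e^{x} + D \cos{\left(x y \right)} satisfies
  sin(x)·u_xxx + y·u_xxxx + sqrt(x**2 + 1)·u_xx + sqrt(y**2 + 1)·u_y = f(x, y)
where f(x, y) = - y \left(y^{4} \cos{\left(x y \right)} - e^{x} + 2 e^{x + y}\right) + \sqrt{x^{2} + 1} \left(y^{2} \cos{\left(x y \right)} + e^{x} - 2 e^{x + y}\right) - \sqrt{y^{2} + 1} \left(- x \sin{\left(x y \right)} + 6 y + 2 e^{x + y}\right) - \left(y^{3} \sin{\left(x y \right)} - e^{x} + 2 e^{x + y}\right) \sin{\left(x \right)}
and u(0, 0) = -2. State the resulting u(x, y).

Substitute the ansatz u = A y^{2} + B e^{x + y} + C e^{x} + D \cos{\left(x y \right)} into the left-hand side.
Derivatives of the ansatz:
  u_xxx = B e^{x} e^{y} + C e^{x} + D y^{3} \sin{\left(x y \right)}
  u_xxxx = B e^{x} e^{y} + C e^{x} + D y^{4} \cos{\left(x y \right)}
  u_xx = B e^{x} e^{y} + C e^{x} - D y^{2} \cos{\left(x y \right)}
  u_y = 2 A y + B e^{x} e^{y} - D x \sin{\left(x y \right)}
Term by term:
  sin(x)·u_xxx = B e^{x} e^{y} \sin{\left(x \right)} + C e^{x} \sin{\left(x \right)} + D y^{3} \sin{\left(x \right)} \sin{\left(x y \right)}
  y·u_xxxx = B y e^{x} e^{y} + C y e^{x} + D y^{5} \cos{\left(x y \right)}
  sqrt(x**2 + 1)·u_xx = B \sqrt{x^{2} + 1} e^{x} e^{y} + C \sqrt{x^{2} + 1} e^{x} - D y^{2} \sqrt{x^{2} + 1} \cos{\left(x y \right)}
  sqrt(y**2 + 1)·u_y = 2 A y \sqrt{y^{2} + 1} + B \sqrt{y^{2} + 1} e^{x} e^{y} - D x \sqrt{y^{2} + 1} \sin{\left(x y \right)}
So the left-hand side equals
  2 A y \sqrt{y^{2} + 1} + B y e^{x} e^{y} + B \sqrt{x^{2} + 1} e^{x} e^{y} + B \sqrt{y^{2} + 1} e^{x} e^{y} + B e^{x} e^{y} \sin{\left(x \right)} + C y e^{x} + C \sqrt{x^{2} + 1} e^{x} + C e^{x} \sin{\left(x \right)} - D x \sqrt{y^{2} + 1} \sin{\left(x y \right)} + D y^{5} \cos{\left(x y \right)} + D y^{3} \sin{\left(x \right)} \sin{\left(x y \right)} - D y^{2} \sqrt{x^{2} + 1} \cos{\left(x y \right)}
This must equal f(x, y) identically; expanded, f = x \sqrt{y^{2} + 1} \sin{\left(x y \right)} - y^{5} \cos{\left(x y \right)} - y^{3} \sin{\left(x \right)} \sin{\left(x y \right)} + y^{2} \sqrt{x^{2} + 1} \cos{\left(x y \right)} - 6 y \sqrt{y^{2} + 1} - 2 y e^{x} e^{y} + y e^{x} - 2 \sqrt{x^{2} + 1} e^{x} e^{y} + \sqrt{x^{2} + 1} e^{x} - 2 \sqrt{y^{2} + 1} e^{x} e^{y} - 2 e^{x} e^{y} \sin{\left(x \right)} + e^{x} \sin{\left(x \right)}.
Matching coefficients of the independent functions:
  [y \sqrt{y^{2} + 1}]:  2 A = -6
  [y e^{x}, \sqrt{x^{2} + 1} e^{x}, e^{x} \sin{\left(x \right)}]:  C = 1
  [y^{5} \cos{\left(x y \right)}, y^{3} \sin{\left(x \right)} \sin{\left(x y \right)}]:  D = -1
  [x \sqrt{y^{2} + 1} \sin{\left(x y \right)}, y^{2} \sqrt{x^{2} + 1} \cos{\left(x y \right)}]:  - D = 1
  [y e^{x} e^{y}, \sqrt{x^{2} + 1} e^{x} e^{y}, \sqrt{y^{2} + 1} e^{x} e^{y}, e^{x} e^{y} \sin{\left(x \right)}]:  B = -2
Solving: A = -3, B = -2, C = 1, D = -1.
Check against the point condition:
  u(0, 0) = -2  ⟹  B + C + D = -2  ✓
Hence u(x, y) = - 3 y^{2} + e^{x} - 2 e^{x + y} - \cos{\left(x y \right)}.

Answer: u(x, y) = - 3 y^{2} + e^{x} - 2 e^{x + y} - \cos{\left(x y \right)}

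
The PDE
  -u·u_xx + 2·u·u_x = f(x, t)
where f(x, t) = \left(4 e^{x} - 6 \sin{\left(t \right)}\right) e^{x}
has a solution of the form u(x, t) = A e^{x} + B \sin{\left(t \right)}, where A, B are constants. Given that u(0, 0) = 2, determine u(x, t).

Answer: u(x, t) = 2 e^{x} - 3 \sin{\left(t \right)}

Derivation:
Substitute the ansatz u = A e^{x} + B \sin{\left(t \right)} into the left-hand side.
Derivatives of the ansatz:
  u_xx = A e^{x}
  u_x = A e^{x}
Term by term:
  -u·u_xx = - A^{2} e^{2 x} - A B e^{x} \sin{\left(t \right)}
  2·u·u_x = 2 A^{2} e^{2 x} + 2 A B e^{x} \sin{\left(t \right)}
So the left-hand side equals
  A^{2} e^{2 x} + A B e^{x} \sin{\left(t \right)}
This must equal f(x, t) = \left(4 e^{x} - 6 \sin{\left(t \right)}\right) e^{x} identically.
Matching coefficients of the independent functions:
  [e^{x} \sin{\left(t \right)}]:  A B = -6
  [e^{2 x}]:  A^{2} = 4
These equations allow (A, B) = (-2, 3) or (2, -3).
Impose the point condition(s):
  u(0, 0) = 2  ⟹  A = 2
Only A = 2, B = -3 satisfies everything.
Hence u(x, t) = 2 e^{x} - 3 \sin{\left(t \right)}.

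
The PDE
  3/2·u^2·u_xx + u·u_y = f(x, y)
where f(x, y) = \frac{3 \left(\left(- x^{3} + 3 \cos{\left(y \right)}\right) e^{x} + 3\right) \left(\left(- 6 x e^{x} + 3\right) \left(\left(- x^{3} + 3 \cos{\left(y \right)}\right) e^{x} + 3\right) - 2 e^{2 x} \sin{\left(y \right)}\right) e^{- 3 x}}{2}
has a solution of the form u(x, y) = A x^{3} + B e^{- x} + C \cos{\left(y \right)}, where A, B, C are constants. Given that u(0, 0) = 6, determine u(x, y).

Substitute the ansatz u = A x^{3} + B e^{- x} + C \cos{\left(y \right)} into the left-hand side.
Derivatives of the ansatz:
  u_xx = 6 A x + B e^{- x}
  u_y = - C \sin{\left(y \right)}
Term by term:
  3/2·u^2·u_xx = 9 A^{3} x^{7} + \frac{3 A^{2} B x^{6} e^{- x}}{2} + 18 A^{2} B x^{4} e^{- x} + 18 A^{2} C x^{4} \cos{\left(y \right)} + 3 A B^{2} x^{3} e^{- 2 x} + 9 A B^{2} x e^{- 2 x} + 3 A B C x^{3} e^{- x} \cos{\left(y \right)} + 18 A B C x e^{- x} \cos{\left(y \right)} + 9 A C^{2} x \cos^{2}{\left(y \right)} + \frac{3 B^{3} e^{- 3 x}}{2} + 3 B^{2} C e^{- 2 x} \cos{\left(y \right)} + \frac{3 B C^{2} e^{- x} \cos^{2}{\left(y \right)}}{2}
  u·u_y = - A C x^{3} \sin{\left(y \right)} - B C e^{- x} \sin{\left(y \right)} - C^{2} \sin{\left(y \right)} \cos{\left(y \right)}
So the left-hand side equals
  9 A^{3} x^{7} + \frac{3 A^{2} B x^{6} e^{- x}}{2} + 18 A^{2} B x^{4} e^{- x} + 18 A^{2} C x^{4} \cos{\left(y \right)} + 3 A B^{2} x^{3} e^{- 2 x} + 9 A B^{2} x e^{- 2 x} + 3 A B C x^{3} e^{- x} \cos{\left(y \right)} + 18 A B C x e^{- x} \cos{\left(y \right)} + 9 A C^{2} x \cos^{2}{\left(y \right)} - A C x^{3} \sin{\left(y \right)} + \frac{3 B^{3} e^{- 3 x}}{2} + 3 B^{2} C e^{- 2 x} \cos{\left(y \right)} + \frac{3 B C^{2} e^{- x} \cos^{2}{\left(y \right)}}{2} - B C e^{- x} \sin{\left(y \right)} - C^{2} \sin{\left(y \right)} \cos{\left(y \right)}
This must equal f(x, y) identically; expanded, f = - 9 x^{7} + \frac{9 x^{6} e^{- x}}{2} + 54 x^{4} \cos{\left(y \right)} + 54 x^{4} e^{- x} + 3 x^{3} \sin{\left(y \right)} - 27 x^{3} e^{- x} \cos{\left(y \right)} - 27 x^{3} e^{- 2 x} - 81 x \cos^{2}{\left(y \right)} - 162 x e^{- x} \cos{\left(y \right)} - 81 x e^{- 2 x} - 9 \sin{\left(y \right)} \cos{\left(y \right)} - 9 e^{- x} \sin{\left(y \right)} + \frac{81 e^{- x} \cos^{2}{\left(y \right)}}{2} + 81 e^{- 2 x} \cos{\left(y \right)} + \frac{81 e^{- 3 x}}{2}.
Matching coefficients of the independent functions:
(each divided by its leading coefficient; functions giving the same equation are listed together)
  [x^{7}]:  A^{3} + 1 = 0
  [x e^{- 2 x}, x^{3} e^{- 2 x}]:  A B^{2} + 9 = 0
  [x \cos^{2}{\left(y \right)}]:  A C^{2} + 9 = 0
  [x^{3} \sin{\left(y \right)}]:  A C + 3 = 0
  [x^{4} e^{- x}, x^{6} e^{- x}]:  A^{2} B - 3 = 0
  [x^{4} \cos{\left(y \right)}]:  A^{2} C - 3 = 0
  [e^{- 2 x} \cos{\left(y \right)}]:  B^{2} C - 27 = 0
  [e^{- x} \sin{\left(y \right)}]:  B C - 9 = 0
  [e^{- x} \cos^{2}{\left(y \right)}]:  B C^{2} - 27 = 0
  [\sin{\left(y \right)} \cos{\left(y \right)}]:  C^{2} - 9 = 0
  [x e^{- x} \cos{\left(y \right)}, x^{3} e^{- x} \cos{\left(y \right)}]:  A B C + 9 = 0
  [e^{- 3 x}]:  B^{3} - 27 = 0
Solving: A = -1, B = 3, C = 3.
Check against the point condition:
  u(0, 0) = 6  ⟹  B + C = 6  ✓
Hence u(x, y) = - x^{3} + 3 \cos{\left(y \right)} + 3 e^{- x}.

Answer: u(x, y) = - x^{3} + 3 \cos{\left(y \right)} + 3 e^{- x}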